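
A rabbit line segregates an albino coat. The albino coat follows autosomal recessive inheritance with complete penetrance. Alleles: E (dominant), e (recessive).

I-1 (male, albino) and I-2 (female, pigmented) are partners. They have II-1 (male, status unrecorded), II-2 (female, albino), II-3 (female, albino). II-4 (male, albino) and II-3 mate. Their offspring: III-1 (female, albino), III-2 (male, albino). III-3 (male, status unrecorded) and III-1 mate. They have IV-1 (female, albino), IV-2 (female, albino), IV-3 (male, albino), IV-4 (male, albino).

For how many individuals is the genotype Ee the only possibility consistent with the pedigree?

Obligate heterozygotes: I-2 is pigmented so carries E and passed e to II-2 (ee), so I-2 is Ee.
Every other individual is either homozygous by phenotype or has at least one consistent homozygous assignment, so the count is 1.

1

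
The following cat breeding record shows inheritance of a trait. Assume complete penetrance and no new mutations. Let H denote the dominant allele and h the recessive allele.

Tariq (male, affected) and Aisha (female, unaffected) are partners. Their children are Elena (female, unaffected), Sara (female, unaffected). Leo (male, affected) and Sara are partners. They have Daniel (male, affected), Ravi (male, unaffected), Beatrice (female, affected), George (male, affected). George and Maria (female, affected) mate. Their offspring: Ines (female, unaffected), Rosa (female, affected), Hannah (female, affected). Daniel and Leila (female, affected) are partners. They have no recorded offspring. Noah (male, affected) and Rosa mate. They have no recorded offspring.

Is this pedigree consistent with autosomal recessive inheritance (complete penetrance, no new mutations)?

No

Under autosomal recessive, Ines (unaffected, female) cannot arise from George (affected) × Maria (affected).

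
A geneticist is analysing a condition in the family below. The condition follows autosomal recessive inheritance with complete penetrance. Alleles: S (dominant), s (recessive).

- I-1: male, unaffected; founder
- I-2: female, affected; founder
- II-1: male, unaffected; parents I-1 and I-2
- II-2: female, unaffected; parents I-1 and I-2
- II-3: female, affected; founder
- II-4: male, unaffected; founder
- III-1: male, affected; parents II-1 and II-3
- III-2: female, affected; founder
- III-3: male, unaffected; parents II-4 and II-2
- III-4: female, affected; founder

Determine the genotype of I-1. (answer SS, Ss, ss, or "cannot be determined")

cannot be determined

I-1's phenotype allows SS or Ss, and no parent or child forces a single allele at both positions; consistent genotype assignments exist with I-1 as SS or Ss.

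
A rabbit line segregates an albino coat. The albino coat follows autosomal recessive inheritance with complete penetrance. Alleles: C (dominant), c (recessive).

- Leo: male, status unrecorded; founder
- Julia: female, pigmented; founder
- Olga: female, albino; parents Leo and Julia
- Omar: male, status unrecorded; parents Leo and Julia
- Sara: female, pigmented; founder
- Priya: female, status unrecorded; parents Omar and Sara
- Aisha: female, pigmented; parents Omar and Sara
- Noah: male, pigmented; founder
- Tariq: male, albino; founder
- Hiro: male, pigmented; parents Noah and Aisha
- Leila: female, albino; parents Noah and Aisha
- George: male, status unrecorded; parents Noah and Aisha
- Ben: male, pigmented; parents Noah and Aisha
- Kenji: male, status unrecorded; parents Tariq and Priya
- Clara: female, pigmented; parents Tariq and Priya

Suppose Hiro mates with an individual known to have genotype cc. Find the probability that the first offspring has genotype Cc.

2/3

Noah is pigmented so carries C and passed c to Leila (cc), so Noah is Cc.
Aisha is pigmented so carries C and passed c to Leila (cc), so Aisha is Cc.
Hiro is a pigmented offspring of Noah (Cc) × Aisha (Cc), whose cross gives 1/4 CC : 1/2 Cc : 1/4 cc; conditioning on being pigmented, Hiro is CC with probability 1/3, Cc with probability 2/3.
Summing over parental genotype combinations, P(offspring has genotype Cc) = 1/3·1 + 2/3·1/2 = 2/3.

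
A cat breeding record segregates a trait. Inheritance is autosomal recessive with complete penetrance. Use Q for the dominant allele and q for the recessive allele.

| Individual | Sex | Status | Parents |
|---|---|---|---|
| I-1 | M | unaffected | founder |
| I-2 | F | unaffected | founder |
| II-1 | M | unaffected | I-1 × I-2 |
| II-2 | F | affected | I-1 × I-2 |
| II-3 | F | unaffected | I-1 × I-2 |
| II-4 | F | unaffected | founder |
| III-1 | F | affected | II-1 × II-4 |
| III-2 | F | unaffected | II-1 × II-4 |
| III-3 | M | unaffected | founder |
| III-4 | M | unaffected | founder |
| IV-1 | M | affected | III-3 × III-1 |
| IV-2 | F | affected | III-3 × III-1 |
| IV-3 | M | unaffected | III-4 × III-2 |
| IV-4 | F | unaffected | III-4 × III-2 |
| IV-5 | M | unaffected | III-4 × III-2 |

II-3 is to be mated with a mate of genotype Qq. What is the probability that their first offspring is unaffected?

I-1 is unaffected so carries Q and passed q to II-2 (qq), so I-1 is Qq.
I-2 is unaffected so carries Q and passed q to II-2 (qq), so I-2 is Qq.
II-3 is an unaffected offspring of I-1 (Qq) × I-2 (Qq), whose cross gives 1/4 QQ : 1/2 Qq : 1/4 qq; conditioning on being unaffected, II-3 is QQ with probability 1/3, Qq with probability 2/3.
Summing over parental genotype combinations, P(offspring is unaffected) = 1/3·1 + 2/3·3/4 = 5/6.

5/6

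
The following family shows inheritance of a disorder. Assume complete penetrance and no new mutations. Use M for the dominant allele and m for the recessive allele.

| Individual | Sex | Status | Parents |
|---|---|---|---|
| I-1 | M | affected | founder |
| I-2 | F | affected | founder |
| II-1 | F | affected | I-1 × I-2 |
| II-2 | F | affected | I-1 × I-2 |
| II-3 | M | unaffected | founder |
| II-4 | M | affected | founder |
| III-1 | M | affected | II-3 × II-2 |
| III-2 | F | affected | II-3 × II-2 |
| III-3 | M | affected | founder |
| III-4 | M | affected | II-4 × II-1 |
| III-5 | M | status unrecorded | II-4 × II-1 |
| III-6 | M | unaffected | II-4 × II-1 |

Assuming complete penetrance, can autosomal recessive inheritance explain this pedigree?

Under autosomal recessive, III-6 (unaffected, male) cannot arise from II-4 (affected) × II-1 (affected).

No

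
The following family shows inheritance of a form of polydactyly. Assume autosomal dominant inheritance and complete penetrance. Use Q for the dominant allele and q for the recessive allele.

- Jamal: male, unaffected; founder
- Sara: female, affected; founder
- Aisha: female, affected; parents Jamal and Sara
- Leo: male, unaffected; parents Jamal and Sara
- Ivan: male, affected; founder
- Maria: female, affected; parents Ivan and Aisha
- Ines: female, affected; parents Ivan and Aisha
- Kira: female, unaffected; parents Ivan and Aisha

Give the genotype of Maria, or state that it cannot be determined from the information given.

Maria's phenotype allows QQ or Qq, and no parent or child forces a single allele at both positions; consistent genotype assignments exist with Maria as QQ or Qq.

cannot be determined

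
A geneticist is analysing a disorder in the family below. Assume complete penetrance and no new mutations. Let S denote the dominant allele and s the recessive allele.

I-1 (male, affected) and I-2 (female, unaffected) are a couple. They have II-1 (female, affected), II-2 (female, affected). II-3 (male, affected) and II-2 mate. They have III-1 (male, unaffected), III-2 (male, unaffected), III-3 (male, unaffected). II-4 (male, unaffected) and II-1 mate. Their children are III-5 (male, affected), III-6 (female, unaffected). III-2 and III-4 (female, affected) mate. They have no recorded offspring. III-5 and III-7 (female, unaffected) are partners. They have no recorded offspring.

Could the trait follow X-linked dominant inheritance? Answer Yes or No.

Yes

A consistent assignment under X-linked dominant exists: I-1 X^S Y, I-2 X^s X^s, II-1 X^S X^s, II-2 X^S X^s, II-3 X^S Y, II-4 X^s Y, III-1 X^s Y, III-2 X^s Y, III-3 X^s Y, III-4 X^S X^S, III-5 X^S Y, III-6 X^s X^s, III-7 X^s X^s.
In this assignment every recorded phenotype matches its genotype and every non-founder's genotype is obtainable from its parents' genotypes, so the pedigree is consistent.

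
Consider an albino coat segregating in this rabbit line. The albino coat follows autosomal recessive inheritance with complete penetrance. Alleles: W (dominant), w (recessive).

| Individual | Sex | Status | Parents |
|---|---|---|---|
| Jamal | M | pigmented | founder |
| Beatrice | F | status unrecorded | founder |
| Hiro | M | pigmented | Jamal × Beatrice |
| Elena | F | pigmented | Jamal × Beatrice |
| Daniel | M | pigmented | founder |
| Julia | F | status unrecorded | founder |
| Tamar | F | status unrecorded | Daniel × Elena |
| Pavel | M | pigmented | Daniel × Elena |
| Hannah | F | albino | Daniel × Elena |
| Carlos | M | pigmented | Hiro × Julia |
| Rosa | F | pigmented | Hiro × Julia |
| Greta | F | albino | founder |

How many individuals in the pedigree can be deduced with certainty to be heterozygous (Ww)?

2

Obligate heterozygotes: Elena is pigmented so carries W and passed w to Hannah (ww), so Elena is Ww; Daniel is pigmented so carries W and passed w to Hannah (ww), so Daniel is Ww.
Every other individual is either homozygous by phenotype or has at least one consistent homozygous assignment, so the count is 2.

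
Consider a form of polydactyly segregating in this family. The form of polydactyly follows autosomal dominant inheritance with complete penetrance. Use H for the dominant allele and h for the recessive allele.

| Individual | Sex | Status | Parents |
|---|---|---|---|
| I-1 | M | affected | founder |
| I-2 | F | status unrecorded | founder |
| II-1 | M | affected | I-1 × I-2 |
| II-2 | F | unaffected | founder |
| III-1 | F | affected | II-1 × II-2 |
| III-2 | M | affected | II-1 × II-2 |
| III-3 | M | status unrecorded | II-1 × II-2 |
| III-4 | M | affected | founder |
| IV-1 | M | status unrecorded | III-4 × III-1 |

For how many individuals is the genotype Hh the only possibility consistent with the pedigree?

Obligate heterozygotes: III-1 is affected so carries H and received h from II-2 (hh), so III-1 is Hh; III-2 is affected so carries H and received h from II-2 (hh), so III-2 is Hh.
Every other individual is either homozygous by phenotype or has at least one consistent homozygous assignment, so the count is 2.

2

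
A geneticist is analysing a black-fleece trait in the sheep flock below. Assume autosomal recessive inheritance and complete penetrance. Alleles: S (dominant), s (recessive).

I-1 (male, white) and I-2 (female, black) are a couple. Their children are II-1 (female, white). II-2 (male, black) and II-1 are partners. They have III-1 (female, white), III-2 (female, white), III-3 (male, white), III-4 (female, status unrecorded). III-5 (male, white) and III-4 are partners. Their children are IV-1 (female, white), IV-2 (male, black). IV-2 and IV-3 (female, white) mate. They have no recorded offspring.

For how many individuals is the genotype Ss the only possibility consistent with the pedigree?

Obligate heterozygotes: II-1 is white so carries S and received s from I-2 (ss), so II-1 is Ss; III-1 is white so carries S and received s from II-2 (ss), so III-1 is Ss; III-2 is white so carries S and received s from II-2 (ss), so III-2 is Ss; III-3 is white so carries S and received s from II-2 (ss), so III-3 is Ss; III-5 is white so carries S and passed s to IV-2 (ss), so III-5 is Ss.
Every other individual is either homozygous by phenotype or has at least one consistent homozygous assignment, so the count is 5.

5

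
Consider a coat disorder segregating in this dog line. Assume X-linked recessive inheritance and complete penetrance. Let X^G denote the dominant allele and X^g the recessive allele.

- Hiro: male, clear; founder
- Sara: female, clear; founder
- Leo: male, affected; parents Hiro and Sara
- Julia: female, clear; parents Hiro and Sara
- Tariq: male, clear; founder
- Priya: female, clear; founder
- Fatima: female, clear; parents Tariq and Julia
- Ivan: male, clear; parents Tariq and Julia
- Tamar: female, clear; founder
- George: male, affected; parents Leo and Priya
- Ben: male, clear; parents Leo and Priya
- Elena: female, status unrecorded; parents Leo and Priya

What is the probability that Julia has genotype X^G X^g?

1/3

Hiro is clear, so Hiro is X^G Y.
Sara is clear so carries G and passed g to Leo (X^g Y), so Sara is X^G X^g.
Their cross gives offspring ratios 1/2 X^G X^G : 1/2 X^G X^g. Conditioning on Julia being clear, P(X^G X^g) = 1/2 / 1 = 1/2 before taking Julia's own offspring into account.
Tariq is clear, so Tariq is X^G Y.
Now use Julia's offspring. Probability of each recorded status — clear son Ivan: 1/2 if Julia is X^G X^g, 1 if X^G X^G. (Fatima: equally likely either way, so uninformative.)
Bayes: P(X^G X^g) = 1/2·1/2 / (1/2·1/2 + 1/2·1) = 1/3.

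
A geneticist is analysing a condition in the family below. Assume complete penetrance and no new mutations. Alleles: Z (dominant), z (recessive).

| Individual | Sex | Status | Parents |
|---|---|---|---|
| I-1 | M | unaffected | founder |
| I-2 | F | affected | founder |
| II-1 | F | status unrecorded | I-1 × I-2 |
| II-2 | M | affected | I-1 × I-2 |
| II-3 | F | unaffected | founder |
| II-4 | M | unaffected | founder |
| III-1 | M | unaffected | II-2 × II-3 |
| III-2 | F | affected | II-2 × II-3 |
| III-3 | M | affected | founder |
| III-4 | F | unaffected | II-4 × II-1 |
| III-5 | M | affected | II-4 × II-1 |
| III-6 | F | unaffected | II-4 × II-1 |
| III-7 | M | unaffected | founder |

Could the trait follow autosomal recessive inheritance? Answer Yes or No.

Yes

A consistent assignment under autosomal recessive exists: I-1 Zz, I-2 zz, II-1 Zz, II-2 zz, II-3 Zz, II-4 Zz, III-1 Zz, III-2 zz, III-3 zz, III-4 ZZ, III-5 zz, III-6 ZZ, III-7 ZZ.
In this assignment every recorded phenotype matches its genotype and every non-founder's genotype is obtainable from its parents' genotypes, so the pedigree is consistent.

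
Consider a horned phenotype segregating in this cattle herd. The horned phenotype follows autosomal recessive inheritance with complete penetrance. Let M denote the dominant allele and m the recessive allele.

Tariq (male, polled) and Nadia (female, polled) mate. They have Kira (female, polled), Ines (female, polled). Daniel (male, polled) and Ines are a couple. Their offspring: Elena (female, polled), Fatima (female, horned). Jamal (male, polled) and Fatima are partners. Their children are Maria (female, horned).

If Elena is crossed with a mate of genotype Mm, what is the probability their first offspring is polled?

Daniel is polled so carries M and passed m to Fatima (mm), so Daniel is Mm.
Ines is polled so carries M and passed m to Fatima (mm), so Ines is Mm.
Elena is a polled offspring of Daniel (Mm) × Ines (Mm), whose cross gives 1/4 MM : 1/2 Mm : 1/4 mm; conditioning on being polled, Elena is MM with probability 1/3, Mm with probability 2/3.
Summing over parental genotype combinations, P(offspring is polled) = 1/3·1 + 2/3·3/4 = 5/6.

5/6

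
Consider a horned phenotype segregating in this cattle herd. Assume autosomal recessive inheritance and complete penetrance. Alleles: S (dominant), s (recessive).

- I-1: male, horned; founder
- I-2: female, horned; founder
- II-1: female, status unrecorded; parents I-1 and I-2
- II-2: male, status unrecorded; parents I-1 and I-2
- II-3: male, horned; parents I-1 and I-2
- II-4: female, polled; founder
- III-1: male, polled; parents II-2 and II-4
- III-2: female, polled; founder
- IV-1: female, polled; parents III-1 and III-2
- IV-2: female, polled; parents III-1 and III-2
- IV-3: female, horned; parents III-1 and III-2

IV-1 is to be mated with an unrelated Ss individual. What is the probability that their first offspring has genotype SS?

III-1 is polled so carries S and received s from II-2 (ss), so III-1 is Ss.
III-2 is polled so carries S and passed s to IV-3 (ss), so III-2 is Ss.
IV-1 is a polled offspring of III-1 (Ss) × III-2 (Ss), whose cross gives 1/4 SS : 1/2 Ss : 1/4 ss; conditioning on being polled, IV-1 is SS with probability 1/3, Ss with probability 2/3.
Summing over parental genotype combinations, P(offspring has genotype SS) = 1/3·1/2 + 2/3·1/4 = 1/3.

1/3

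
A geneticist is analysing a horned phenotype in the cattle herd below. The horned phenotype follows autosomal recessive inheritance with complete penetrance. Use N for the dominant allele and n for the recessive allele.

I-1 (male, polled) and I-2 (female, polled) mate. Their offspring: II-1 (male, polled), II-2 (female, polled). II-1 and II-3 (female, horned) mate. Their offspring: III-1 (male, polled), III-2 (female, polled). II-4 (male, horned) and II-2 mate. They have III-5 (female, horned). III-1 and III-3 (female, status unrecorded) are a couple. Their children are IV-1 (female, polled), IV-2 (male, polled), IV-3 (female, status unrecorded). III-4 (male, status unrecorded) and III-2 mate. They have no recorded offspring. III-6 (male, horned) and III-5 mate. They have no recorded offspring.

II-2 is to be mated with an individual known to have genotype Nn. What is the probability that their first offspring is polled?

3/4

II-2 is polled so carries N and passed n to III-5 (nn), so II-2 is Nn.
The cross gives 1/4 NN : 1/2 Nn : 1/4 nn, so P(offspring is polled) = 3/4.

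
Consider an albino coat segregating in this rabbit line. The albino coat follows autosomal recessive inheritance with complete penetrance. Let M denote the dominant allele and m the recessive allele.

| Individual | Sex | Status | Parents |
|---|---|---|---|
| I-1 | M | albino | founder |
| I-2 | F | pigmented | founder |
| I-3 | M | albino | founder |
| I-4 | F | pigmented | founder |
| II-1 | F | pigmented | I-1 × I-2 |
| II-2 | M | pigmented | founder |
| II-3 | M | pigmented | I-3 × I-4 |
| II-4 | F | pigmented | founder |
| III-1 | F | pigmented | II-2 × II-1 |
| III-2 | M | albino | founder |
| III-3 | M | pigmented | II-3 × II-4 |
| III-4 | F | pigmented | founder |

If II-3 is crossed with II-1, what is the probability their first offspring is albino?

1/4

II-3 is pigmented so carries M and received m from I-3 (mm), so II-3 is Mm.
II-1 is pigmented so carries M and received m from I-1 (mm), so II-1 is Mm.
The cross gives 1/4 MM : 1/2 Mm : 1/4 mm, so P(offspring is albino) = 1/4.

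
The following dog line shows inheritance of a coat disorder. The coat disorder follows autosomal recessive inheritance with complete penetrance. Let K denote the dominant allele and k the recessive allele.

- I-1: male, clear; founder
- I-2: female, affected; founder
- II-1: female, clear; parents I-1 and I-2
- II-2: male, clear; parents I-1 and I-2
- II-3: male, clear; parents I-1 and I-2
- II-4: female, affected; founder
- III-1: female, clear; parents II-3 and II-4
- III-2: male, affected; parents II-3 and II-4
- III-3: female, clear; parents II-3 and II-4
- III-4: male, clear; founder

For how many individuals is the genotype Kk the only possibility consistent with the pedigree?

Obligate heterozygotes: II-1 is clear so carries K and received k from I-2 (kk), so II-1 is Kk; II-2 is clear so carries K and received k from I-2 (kk), so II-2 is Kk; II-3 is clear so carries K and received k from I-2 (kk), so II-3 is Kk; III-1 is clear so carries K and received k from II-4 (kk), so III-1 is Kk; III-3 is clear so carries K and received k from II-4 (kk), so III-3 is Kk.
Every other individual is either homozygous by phenotype or has at least one consistent homozygous assignment, so the count is 5.

5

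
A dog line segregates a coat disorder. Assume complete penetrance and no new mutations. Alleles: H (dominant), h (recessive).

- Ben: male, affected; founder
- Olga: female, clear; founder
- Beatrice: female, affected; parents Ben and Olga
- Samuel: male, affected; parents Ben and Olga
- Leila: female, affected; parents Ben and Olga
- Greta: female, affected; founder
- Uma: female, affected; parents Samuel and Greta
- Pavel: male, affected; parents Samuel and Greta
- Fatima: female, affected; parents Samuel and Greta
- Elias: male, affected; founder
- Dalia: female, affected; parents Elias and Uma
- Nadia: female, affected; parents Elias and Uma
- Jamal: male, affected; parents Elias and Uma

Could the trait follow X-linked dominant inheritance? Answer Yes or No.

Under X-linked dominant, Samuel (affected, male) cannot arise from Ben (affected) × Olga (clear).

No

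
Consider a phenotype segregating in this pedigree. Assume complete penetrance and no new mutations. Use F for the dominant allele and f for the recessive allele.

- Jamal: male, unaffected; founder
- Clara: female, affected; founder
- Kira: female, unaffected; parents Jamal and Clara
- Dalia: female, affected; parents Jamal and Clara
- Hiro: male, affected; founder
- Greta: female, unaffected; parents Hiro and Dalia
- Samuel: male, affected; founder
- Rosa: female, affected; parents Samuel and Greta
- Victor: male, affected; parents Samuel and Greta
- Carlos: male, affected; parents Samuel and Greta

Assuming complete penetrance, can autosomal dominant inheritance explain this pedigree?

A consistent assignment under autosomal dominant exists: Jamal ff, Clara Ff, Kira ff, Dalia Ff, Hiro Ff, Greta ff, Samuel FF, Rosa Ff, Victor Ff, Carlos Ff.
In this assignment every recorded phenotype matches its genotype and every non-founder's genotype is obtainable from its parents' genotypes, so the pedigree is consistent.

Yes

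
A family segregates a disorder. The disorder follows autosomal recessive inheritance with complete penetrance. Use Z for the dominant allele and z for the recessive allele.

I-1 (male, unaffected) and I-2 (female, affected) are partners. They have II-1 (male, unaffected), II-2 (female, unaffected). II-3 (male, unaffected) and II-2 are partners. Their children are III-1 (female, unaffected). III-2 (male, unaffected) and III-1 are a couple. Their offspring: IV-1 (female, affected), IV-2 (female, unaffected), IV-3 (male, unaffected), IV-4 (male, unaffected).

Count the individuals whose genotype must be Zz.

Obligate heterozygotes: II-1 is unaffected so carries Z and received z from I-2 (zz), so II-1 is Zz; II-2 is unaffected so carries Z and received z from I-2 (zz), so II-2 is Zz; III-1 is unaffected so carries Z and passed z to IV-1 (zz), so III-1 is Zz; III-2 is unaffected so carries Z and passed z to IV-1 (zz), so III-2 is Zz.
Every other individual is either homozygous by phenotype or has at least one consistent homozygous assignment, so the count is 4.

4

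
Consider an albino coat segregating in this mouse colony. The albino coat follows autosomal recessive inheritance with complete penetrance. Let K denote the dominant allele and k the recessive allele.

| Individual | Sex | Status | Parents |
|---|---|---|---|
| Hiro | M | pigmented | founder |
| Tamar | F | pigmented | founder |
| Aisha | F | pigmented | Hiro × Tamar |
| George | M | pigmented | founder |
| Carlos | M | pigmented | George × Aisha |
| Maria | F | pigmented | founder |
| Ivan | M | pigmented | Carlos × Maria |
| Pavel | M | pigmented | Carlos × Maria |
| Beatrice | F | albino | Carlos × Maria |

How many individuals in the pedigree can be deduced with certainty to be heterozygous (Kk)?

Obligate heterozygotes: Carlos is pigmented so carries K and passed k to Beatrice (kk), so Carlos is Kk; Maria is pigmented so carries K and passed k to Beatrice (kk), so Maria is Kk.
Every other individual is either homozygous by phenotype or has at least one consistent homozygous assignment, so the count is 2.

2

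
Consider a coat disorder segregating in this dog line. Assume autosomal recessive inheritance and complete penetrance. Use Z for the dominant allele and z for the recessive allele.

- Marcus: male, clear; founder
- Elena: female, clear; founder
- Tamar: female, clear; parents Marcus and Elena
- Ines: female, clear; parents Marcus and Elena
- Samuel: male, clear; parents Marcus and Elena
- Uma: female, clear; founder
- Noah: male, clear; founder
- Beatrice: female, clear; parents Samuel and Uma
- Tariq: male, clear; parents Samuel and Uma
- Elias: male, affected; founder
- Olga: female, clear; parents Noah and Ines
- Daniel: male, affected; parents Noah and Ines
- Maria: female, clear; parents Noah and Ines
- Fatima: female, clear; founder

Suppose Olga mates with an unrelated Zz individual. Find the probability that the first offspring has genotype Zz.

1/2

Noah is clear so carries Z and passed z to Daniel (zz), so Noah is Zz.
Ines is clear so carries Z and passed z to Daniel (zz), so Ines is Zz.
Olga is a clear offspring of Noah (Zz) × Ines (Zz), whose cross gives 1/4 ZZ : 1/2 Zz : 1/4 zz; conditioning on being clear, Olga is ZZ with probability 1/3, Zz with probability 2/3.
Summing over parental genotype combinations, P(offspring has genotype Zz) = 1/3·1/2 + 2/3·1/2 = 1/2.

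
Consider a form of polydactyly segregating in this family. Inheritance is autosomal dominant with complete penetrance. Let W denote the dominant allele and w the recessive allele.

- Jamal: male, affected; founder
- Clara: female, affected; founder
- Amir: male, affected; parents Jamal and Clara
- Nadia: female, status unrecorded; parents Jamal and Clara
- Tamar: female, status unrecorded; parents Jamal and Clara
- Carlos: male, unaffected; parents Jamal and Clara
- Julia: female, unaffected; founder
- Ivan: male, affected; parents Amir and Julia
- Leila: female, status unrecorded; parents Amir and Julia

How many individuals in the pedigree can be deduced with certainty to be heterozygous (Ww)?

Obligate heterozygotes: Jamal is affected so carries W and passed w to Carlos (ww), so Jamal is Ww; Clara is affected so carries W and passed w to Carlos (ww), so Clara is Ww; Ivan is affected so carries W and received w from Julia (ww), so Ivan is Ww.
Every other individual is either homozygous by phenotype or has at least one consistent homozygous assignment, so the count is 3.

3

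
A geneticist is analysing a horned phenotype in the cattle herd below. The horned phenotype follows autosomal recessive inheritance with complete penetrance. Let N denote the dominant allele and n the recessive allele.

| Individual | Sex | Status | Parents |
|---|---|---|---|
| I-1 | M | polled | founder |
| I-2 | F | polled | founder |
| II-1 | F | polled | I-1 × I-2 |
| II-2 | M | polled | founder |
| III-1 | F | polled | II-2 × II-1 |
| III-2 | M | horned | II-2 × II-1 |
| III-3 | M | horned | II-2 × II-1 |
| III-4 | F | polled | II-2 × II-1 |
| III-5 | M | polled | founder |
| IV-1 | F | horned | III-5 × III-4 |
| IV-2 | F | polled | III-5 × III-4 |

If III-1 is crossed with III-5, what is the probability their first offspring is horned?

1/6

II-2 is polled so carries N and passed n to III-2 (nn), so II-2 is Nn.
II-1 is polled so carries N and passed n to III-2 (nn), so II-1 is Nn.
III-1 is a polled offspring of II-2 (Nn) × II-1 (Nn), whose cross gives 1/4 NN : 1/2 Nn : 1/4 nn; conditioning on being polled, III-1 is NN with probability 1/3, Nn with probability 2/3.
III-5 is polled so carries N and passed n to IV-1 (nn), so III-5 is Nn.
Summing over parental genotype combinations, P(offspring is horned) = 2/3·1/4 = 1/6.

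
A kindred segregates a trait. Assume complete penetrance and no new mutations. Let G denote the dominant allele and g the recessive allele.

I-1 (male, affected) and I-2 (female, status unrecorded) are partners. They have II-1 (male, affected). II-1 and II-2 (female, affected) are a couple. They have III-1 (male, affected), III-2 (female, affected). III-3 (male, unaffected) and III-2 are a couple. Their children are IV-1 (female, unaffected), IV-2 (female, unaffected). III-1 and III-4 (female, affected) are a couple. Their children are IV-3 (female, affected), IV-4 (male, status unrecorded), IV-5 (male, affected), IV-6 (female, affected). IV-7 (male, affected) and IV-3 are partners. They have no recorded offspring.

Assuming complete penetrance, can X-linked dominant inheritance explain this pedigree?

A consistent assignment under X-linked dominant exists: I-1 X^G Y, I-2 X^G X^G, II-1 X^G Y, II-2 X^G X^g, III-1 X^G Y, III-2 X^G X^g, III-3 X^g Y, III-4 X^G X^G, IV-1 X^g X^g, IV-2 X^g X^g, IV-3 X^G X^G, IV-4 X^G Y, IV-5 X^G Y, IV-6 X^G X^G, IV-7 X^G Y.
In this assignment every recorded phenotype matches its genotype and every non-founder's genotype is obtainable from its parents' genotypes, so the pedigree is consistent.

Yes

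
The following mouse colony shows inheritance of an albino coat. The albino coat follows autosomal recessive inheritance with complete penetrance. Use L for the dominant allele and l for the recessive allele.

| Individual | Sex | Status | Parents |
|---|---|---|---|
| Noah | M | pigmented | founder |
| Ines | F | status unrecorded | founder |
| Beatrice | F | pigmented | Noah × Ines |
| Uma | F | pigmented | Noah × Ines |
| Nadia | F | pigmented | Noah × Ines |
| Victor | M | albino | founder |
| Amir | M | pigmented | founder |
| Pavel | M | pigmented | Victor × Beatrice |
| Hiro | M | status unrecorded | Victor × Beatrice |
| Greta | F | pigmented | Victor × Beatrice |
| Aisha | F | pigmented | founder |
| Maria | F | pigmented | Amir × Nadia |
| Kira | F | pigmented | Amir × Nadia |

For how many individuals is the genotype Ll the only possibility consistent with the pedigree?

2

Obligate heterozygotes: Pavel is pigmented so carries L and received l from Victor (ll), so Pavel is Ll; Greta is pigmented so carries L and received l from Victor (ll), so Greta is Ll.
Every other individual is either homozygous by phenotype or has at least one consistent homozygous assignment, so the count is 2.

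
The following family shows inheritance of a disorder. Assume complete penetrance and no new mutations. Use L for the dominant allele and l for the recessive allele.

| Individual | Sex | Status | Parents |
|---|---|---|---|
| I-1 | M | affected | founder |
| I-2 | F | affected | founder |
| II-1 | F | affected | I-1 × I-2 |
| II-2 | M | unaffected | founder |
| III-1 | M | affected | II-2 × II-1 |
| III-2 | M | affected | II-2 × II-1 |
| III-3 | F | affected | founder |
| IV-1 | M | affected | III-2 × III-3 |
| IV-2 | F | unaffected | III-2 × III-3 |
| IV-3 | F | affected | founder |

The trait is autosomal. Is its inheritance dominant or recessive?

dominant

III-2 and III-3 are both affected yet have an unaffected child IV-2. Under a recessive model two affected parents are homozygous and every child would be affected, so the trait cannot be recessive.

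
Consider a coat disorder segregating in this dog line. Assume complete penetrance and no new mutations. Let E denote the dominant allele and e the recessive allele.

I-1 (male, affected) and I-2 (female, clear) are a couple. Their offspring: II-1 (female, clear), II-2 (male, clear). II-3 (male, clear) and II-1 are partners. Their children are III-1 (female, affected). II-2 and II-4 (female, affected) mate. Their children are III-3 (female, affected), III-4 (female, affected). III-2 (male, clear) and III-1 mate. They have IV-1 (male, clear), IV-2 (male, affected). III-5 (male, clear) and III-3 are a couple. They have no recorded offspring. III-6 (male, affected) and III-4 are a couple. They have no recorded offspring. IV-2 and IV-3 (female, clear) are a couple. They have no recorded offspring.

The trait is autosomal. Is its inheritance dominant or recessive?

II-3 and II-1 are both clear yet have an affected child III-1. Under dominance, an affected child requires at least one affected parent, so the trait cannot be dominant.

recessive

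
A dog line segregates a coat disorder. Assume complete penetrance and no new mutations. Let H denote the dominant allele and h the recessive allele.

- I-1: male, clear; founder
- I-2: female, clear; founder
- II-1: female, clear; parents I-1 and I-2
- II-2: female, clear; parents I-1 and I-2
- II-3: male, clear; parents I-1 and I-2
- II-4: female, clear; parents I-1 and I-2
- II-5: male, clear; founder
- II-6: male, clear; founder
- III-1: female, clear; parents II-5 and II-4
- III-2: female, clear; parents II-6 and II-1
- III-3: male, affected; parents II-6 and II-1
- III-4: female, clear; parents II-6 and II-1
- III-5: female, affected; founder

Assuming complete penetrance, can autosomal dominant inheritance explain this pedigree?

No

Under autosomal dominant, III-3 (affected, male) cannot arise from II-6 (clear) × II-1 (clear).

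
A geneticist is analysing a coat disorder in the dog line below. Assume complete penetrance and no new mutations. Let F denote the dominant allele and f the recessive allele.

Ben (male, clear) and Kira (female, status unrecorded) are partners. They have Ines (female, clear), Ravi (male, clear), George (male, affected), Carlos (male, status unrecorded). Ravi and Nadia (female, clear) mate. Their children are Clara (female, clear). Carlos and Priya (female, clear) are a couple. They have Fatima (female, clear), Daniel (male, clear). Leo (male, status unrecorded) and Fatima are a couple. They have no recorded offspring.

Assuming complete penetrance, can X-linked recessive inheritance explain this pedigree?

A consistent assignment under X-linked recessive exists: Ben X^F Y, Kira X^F X^f, Ines X^F X^F, Ravi X^F Y, George X^f Y, Carlos X^F Y, Nadia X^F X^F, Priya X^F X^F, Clara X^F X^F, Fatima X^F X^F, Daniel X^F Y, Leo X^F Y.
In this assignment every recorded phenotype matches its genotype and every non-founder's genotype is obtainable from its parents' genotypes, so the pedigree is consistent.

Yes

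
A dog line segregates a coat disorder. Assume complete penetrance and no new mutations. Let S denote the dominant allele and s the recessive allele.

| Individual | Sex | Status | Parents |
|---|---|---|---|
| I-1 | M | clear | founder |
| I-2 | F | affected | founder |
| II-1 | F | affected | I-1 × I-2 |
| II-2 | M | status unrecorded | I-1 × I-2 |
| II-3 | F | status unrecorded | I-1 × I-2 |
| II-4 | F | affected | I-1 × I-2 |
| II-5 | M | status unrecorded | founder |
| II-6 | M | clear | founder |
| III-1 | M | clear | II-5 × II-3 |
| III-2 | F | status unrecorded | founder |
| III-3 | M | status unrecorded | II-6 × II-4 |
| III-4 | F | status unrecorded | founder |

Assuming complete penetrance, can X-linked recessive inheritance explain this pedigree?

No

Under X-linked recessive, II-1 (affected, female) cannot arise from I-1 (clear) × I-2 (affected).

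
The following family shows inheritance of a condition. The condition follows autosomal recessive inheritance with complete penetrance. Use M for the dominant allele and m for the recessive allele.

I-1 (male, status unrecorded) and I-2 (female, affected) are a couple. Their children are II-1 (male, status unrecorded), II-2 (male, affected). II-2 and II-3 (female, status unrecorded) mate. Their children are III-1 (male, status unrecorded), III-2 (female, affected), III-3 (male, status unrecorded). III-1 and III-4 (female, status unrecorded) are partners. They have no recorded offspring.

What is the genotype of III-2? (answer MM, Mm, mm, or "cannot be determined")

mm

III-2 is affected, so III-2 is mm.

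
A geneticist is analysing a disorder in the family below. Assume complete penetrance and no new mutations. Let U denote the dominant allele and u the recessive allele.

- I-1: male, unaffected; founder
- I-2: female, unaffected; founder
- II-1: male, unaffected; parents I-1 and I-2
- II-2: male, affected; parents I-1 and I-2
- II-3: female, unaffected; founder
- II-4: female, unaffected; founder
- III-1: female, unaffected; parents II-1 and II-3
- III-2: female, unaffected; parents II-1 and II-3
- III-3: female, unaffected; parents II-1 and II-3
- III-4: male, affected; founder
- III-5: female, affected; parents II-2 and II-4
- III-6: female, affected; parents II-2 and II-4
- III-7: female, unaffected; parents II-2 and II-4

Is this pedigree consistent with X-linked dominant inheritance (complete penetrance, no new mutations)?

No

Under X-linked dominant, II-2 (affected, male) cannot arise from I-1 (unaffected) × I-2 (unaffected).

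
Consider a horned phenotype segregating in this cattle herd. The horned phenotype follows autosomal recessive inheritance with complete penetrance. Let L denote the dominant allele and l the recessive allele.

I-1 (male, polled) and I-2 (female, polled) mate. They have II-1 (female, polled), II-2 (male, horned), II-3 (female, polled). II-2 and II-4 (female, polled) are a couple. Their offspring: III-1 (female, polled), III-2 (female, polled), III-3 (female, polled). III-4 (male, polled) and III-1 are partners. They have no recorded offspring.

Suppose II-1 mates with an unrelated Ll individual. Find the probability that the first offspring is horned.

1/6

I-1 is polled so carries L and passed l to II-2 (ll), so I-1 is Ll.
I-2 is polled so carries L and passed l to II-2 (ll), so I-2 is Ll.
II-1 is a polled offspring of I-1 (Ll) × I-2 (Ll), whose cross gives 1/4 LL : 1/2 Ll : 1/4 ll; conditioning on being polled, II-1 is LL with probability 1/3, Ll with probability 2/3.
Summing over parental genotype combinations, P(offspring is horned) = 2/3·1/4 = 1/6.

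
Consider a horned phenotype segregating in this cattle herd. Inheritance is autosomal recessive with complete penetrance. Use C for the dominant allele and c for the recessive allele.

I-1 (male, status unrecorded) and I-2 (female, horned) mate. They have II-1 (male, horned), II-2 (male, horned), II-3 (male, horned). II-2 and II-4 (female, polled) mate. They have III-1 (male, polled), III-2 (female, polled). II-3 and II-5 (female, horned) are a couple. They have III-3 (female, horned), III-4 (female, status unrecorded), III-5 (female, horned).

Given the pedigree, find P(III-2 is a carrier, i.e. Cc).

III-2 is polled so carries C and received c from II-2 (cc), so III-2 is Cc, giving P(Cc) = 1.

1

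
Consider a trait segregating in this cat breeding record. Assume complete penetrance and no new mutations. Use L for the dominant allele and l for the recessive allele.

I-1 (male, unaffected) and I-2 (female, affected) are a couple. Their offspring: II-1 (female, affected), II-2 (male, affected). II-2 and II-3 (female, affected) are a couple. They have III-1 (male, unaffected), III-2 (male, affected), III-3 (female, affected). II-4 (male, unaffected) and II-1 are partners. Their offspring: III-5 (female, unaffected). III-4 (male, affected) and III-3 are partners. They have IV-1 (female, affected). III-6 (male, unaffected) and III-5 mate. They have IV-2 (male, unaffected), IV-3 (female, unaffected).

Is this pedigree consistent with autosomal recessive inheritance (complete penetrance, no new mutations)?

Under autosomal recessive, III-1 (unaffected, male) cannot arise from II-2 (affected) × II-3 (affected).

No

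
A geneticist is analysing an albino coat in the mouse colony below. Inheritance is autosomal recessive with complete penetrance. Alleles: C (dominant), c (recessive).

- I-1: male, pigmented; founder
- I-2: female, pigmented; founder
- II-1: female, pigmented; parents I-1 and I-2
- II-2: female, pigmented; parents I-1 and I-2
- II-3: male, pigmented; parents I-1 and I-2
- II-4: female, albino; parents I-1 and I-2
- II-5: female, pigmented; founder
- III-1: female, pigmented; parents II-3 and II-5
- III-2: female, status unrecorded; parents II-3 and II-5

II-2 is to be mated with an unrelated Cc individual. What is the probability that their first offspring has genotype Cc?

1/2

I-1 is pigmented so carries C and passed c to II-4 (cc), so I-1 is Cc.
I-2 is pigmented so carries C and passed c to II-4 (cc), so I-2 is Cc.
II-2 is a pigmented offspring of I-1 (Cc) × I-2 (Cc), whose cross gives 1/4 CC : 1/2 Cc : 1/4 cc; conditioning on being pigmented, II-2 is CC with probability 1/3, Cc with probability 2/3.
Summing over parental genotype combinations, P(offspring has genotype Cc) = 1/3·1/2 + 2/3·1/2 = 1/2.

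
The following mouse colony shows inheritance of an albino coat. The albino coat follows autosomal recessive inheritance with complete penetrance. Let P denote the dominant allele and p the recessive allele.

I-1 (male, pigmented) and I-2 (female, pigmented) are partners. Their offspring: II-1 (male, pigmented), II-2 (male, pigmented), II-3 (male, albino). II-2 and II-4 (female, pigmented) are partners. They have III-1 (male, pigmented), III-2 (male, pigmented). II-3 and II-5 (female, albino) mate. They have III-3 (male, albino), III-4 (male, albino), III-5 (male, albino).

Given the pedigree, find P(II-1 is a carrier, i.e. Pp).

I-1 is pigmented so carries P and passed p to II-3 (pp), so I-1 is Pp.
I-2 is pigmented so carries P and passed p to II-3 (pp), so I-2 is Pp.
Their cross gives offspring ratios 1/4 PP : 1/2 Pp : 1/4 pp. Conditioning on II-1 being pigmented, P(Pp) = 1/2 / 3/4 = 2/3.

2/3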